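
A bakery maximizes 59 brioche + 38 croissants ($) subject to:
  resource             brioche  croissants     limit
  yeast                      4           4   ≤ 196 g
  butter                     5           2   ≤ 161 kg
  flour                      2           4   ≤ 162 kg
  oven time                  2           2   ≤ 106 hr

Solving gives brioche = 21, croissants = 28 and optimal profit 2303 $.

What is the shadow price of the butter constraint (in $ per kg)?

7

Check each constraint at x*: yeast 196/196 (tight); butter 161/161 (tight); flour 154/162 (slack 8); oven time 98/106 (slack 8).
Since flour, oven time are not tight, their duals are 0.
Dual feasibility on the basic columns requires 4·y_yeast + 5·y_butter = 59, 4·y_yeast + 2·y_butter = 38.
→ y_yeast = 6 and y_butter = 7.
Shadow price of butter = 7.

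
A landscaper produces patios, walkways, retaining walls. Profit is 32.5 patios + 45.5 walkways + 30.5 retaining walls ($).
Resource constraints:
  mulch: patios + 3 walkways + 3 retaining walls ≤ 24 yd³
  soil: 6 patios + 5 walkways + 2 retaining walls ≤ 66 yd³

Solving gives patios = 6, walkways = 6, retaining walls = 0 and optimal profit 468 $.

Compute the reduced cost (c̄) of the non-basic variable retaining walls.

-3

At the optimum: mulch uses 24 of 24 (binding); soil uses 66 of 66 (binding).
Dual feasibility on the basic columns requires 1·y_mulch + 6·y_soil = 32.5, 3·y_mulch + 5·y_soil = 45.5.
→ y_mulch = 8.5 and y_soil = 4.
Reduced cost of retaining walls: c₃ − yᵀa₃ = 30.5 − (8.5·3 + 4·2) = 30.5 − 33.5 = -3.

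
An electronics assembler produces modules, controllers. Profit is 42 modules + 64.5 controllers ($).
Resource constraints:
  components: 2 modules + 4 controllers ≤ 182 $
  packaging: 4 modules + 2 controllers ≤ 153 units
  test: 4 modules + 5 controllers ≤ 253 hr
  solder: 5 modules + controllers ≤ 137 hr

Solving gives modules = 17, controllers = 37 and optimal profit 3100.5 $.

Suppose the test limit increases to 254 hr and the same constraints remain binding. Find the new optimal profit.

At the optimum: components uses 182 of 182 (binding); packaging uses 142 of 153 (slack = 11); test uses 253 of 253 (binding); solder uses 122 of 137 (slack = 15).
Slack constraints have shadow price 0 (complementary slackness).
Dual feasibility on the basic columns requires 2·y_components + 4·y_test = 42, 4·y_components + 5·y_test = 64.5.
This yields shadow prices y_components = 8, y_test = 6.5.
Δz = y_test·Δb = 6.5 × (1) = 6.5, so new z* = 3100.5 + 6.5 = 3107.

3107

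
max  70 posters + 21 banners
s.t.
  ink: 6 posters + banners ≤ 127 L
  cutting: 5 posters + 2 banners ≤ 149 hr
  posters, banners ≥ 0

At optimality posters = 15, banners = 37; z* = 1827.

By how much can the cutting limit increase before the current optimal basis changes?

Binding constraints: ink, cutting. The basis is B = [[6,1],[5,2]] with det 7.
Per unit increase in cutting, x* moves by d = (-0.1429, 0.8571).
The basis stays optimal until posters reaches 0; allowable increase = 105 hr.

105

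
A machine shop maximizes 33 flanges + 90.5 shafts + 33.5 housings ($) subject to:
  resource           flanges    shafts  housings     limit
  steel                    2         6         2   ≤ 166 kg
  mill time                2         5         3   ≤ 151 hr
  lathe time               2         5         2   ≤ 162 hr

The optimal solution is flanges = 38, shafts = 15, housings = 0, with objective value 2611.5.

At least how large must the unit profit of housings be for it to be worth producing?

41.5

Check each constraint at x*: steel 166/166 (tight); mill time 151/151 (tight); lathe time 151/162 (slack 11).
Since lathe time is not tight, its dual is 0.
Dual feasibility on the basic columns requires 2·y_steel + 2·y_mill time = 33, 6·y_steel + 5·y_mill time = 90.5.
→ y_steel = 8 and y_mill time = 8.5.
housings enters the basis when its profit ≥ yᵀa₃ = 8·2 + 8.5·3 = 41.5.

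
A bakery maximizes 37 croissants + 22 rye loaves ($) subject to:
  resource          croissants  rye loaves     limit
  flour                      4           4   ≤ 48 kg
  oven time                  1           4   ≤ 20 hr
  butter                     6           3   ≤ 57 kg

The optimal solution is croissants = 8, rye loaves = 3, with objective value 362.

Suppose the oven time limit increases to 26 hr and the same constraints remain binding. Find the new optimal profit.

368

At the optimum: flour uses 44 of 48 (slack = 4); oven time uses 20 of 20 (binding); butter uses 57 of 57 (binding).
By complementary slackness, y = 0 for the non-binding constraint.
From A_Bᵀ y = c: 1·y_oven time + 6·y_butter = 37; 4·y_oven time + 3·y_butter = 22.
Solving: y_oven time = 1, y_butter = 6.
Δz = y_oven time·Δb = 1 × (6) = 6, so new z* = 362 + 6 = 368.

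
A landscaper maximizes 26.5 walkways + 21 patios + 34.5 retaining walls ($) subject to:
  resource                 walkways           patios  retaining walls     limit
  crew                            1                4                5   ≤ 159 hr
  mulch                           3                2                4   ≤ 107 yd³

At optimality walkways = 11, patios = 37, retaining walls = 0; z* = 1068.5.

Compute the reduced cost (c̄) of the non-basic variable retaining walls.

-4.5

Check each constraint at x*: crew 159/159 (tight); mulch 107/107 (tight).
Dual feasibility on the basic columns requires 1·y_crew + 3·y_mulch = 26.5, 4·y_crew + 2·y_mulch = 21.
Solving: y_crew = 1, y_mulch = 8.5.
Reduced cost of retaining walls: c₃ − yᵀa₃ = 34.5 − (1·5 + 8.5·4) = 34.5 − 39 = -4.5.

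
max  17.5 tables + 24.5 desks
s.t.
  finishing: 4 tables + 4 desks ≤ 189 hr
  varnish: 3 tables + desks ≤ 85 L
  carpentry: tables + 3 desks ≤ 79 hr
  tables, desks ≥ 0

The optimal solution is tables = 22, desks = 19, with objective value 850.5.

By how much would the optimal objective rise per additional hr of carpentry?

Check each constraint at x*: finishing 164/189 (slack 25); varnish 85/85 (tight); carpentry 79/79 (tight).
Slack constraints have shadow price 0 (complementary slackness).
The binding rows give the dual system: 3·y_varnish + 1·y_carpentry = 17.5 and 1·y_varnish + 3·y_carpentry = 24.5.
Solving: y_varnish = 3.5, y_carpentry = 7.
Shadow price of carpentry = 7.

7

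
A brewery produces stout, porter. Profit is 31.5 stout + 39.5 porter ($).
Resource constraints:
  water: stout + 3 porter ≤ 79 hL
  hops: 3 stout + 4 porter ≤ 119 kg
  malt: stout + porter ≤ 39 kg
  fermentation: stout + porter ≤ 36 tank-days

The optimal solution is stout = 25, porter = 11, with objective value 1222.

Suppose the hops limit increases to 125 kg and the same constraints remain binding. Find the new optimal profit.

1270

Binding: hops and fermentation. Non-binding: water (21 unused), malt (3 unused).
Since water, malt are not tight, their duals are 0.
From A_Bᵀ y = c: 3·y_hops + 1·y_fermentation = 31.5; 4·y_hops + 1·y_fermentation = 39.5.
Solving: y_hops = 8, y_fermentation = 7.5.
Δz = y_hops·Δb = 8 × (6) = 48, so new z* = 1222 + 48 = 1270.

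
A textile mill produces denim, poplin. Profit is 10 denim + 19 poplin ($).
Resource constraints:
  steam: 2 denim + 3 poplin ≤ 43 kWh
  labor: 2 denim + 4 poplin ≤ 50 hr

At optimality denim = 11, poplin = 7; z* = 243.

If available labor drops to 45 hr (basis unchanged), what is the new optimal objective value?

223

Check each constraint at x*: steam 43/43 (tight); labor 50/50 (tight).
Dual feasibility on the basic columns requires 2·y_steam + 2·y_labor = 10, 3·y_steam + 4·y_labor = 19.
This yields shadow prices y_steam = 1, y_labor = 4.
Δz = y_labor·Δb = 4 × (-5) = -20, so new z* = 243 − 20 = 223.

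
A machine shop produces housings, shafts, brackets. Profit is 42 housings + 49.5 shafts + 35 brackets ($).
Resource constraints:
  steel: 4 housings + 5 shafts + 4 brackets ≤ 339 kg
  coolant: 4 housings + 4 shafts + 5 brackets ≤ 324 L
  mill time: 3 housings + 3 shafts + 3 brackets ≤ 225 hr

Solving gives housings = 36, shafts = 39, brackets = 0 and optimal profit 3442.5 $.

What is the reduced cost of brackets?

Check each constraint at x*: steel 339/339 (tight); coolant 300/324 (slack 24); mill time 225/225 (tight).
By complementary slackness, y = 0 for the non-binding constraint.
The binding rows give the dual system: 4·y_steel + 3·y_mill time = 42 and 5·y_steel + 3·y_mill time = 49.5.
Solving: y_steel = 7.5, y_mill time = 4.
Reduced cost of brackets: c₃ − yᵀa₃ = 35 − (7.5·4 + 4·3) = 35 − 42 = -7.

-7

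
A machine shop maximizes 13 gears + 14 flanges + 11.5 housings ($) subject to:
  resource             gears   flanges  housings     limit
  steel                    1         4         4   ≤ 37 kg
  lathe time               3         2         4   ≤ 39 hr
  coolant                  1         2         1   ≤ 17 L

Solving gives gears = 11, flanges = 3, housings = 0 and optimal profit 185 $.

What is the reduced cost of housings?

Binding: lathe time and coolant. Non-binding: steel (14 unused).
Since steel is not tight, its dual is 0.
From A_Bᵀ y = c: 3·y_lathe time + 1·y_coolant = 13; 2·y_lathe time + 2·y_coolant = 14.
Solving: y_lathe time = 3, y_coolant = 4.
Reduced cost of housings: c₃ − yᵀa₃ = 11.5 − (3·4 + 4·1) = 11.5 − 16 = -4.5.

-4.5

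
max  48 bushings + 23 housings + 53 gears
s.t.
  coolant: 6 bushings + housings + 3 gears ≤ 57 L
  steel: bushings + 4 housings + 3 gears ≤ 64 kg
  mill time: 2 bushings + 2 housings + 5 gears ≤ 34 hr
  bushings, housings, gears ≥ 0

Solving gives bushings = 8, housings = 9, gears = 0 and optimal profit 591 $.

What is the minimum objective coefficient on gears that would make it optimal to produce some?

Binding: coolant and mill time. Non-binding: steel (20 unused).
Slack constraints have shadow price 0 (complementary slackness).
The binding rows give the dual system: 6·y_coolant + 2·y_mill time = 48 and 1·y_coolant + 2·y_mill time = 23.
→ y_coolant = 5 and y_mill time = 9.
gears enters the basis when its profit ≥ yᵀa₃ = 5·3 + 9·5 = 60.

60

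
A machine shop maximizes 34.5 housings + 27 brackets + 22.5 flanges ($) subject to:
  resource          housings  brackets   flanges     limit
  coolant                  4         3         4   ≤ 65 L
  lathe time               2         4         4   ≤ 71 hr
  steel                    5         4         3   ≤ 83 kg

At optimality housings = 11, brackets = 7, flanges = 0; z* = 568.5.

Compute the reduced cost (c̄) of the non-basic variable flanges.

Check each constraint at x*: coolant 65/65 (tight); lathe time 50/71 (slack 21); steel 83/83 (tight).
Since lathe time is not tight, its dual is 0.
From A_Bᵀ y = c: 4·y_coolant + 5·y_steel = 34.5; 3·y_coolant + 4·y_steel = 27.
This yields shadow prices y_coolant = 3, y_steel = 4.5.
Reduced cost of flanges: c₃ − yᵀa₃ = 22.5 − (3·4 + 4.5·3) = 22.5 − 25.5 = -3.

-3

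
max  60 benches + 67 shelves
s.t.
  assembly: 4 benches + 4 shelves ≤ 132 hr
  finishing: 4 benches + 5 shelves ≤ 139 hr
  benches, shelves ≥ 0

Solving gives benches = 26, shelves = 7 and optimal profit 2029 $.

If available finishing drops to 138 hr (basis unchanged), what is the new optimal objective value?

2022

Both assembly and finishing are binding at x*.
Dual feasibility on the basic columns requires 4·y_assembly + 4·y_finishing = 60, 4·y_assembly + 5·y_finishing = 67.
→ y_assembly = 8 and y_finishing = 7.
Δz = y_finishing·Δb = 7 × (-1) = -7, so new z* = 2029 − 7 = 2022.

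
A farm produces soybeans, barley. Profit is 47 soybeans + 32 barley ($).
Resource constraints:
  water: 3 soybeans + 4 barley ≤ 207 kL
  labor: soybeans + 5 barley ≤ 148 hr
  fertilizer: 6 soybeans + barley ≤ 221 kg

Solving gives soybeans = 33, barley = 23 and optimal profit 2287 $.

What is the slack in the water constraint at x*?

16

water used = 3·33 + 4·23 = 191; slack = 207 − 191 = 16.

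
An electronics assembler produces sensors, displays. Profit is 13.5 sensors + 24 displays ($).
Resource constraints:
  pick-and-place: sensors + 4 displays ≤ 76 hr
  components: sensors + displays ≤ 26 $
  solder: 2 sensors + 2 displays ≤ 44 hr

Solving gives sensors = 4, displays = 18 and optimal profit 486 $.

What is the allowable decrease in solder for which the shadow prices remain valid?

Binding constraints: pick-and-place, solder. The basis is B = [[1,4],[2,2]] with det -6.
Per unit decrease in solder, x* moves by d = (-0.6667, 0.1667).
The basis stays optimal until sensors reaches 0; allowable decrease = 6 hr.

6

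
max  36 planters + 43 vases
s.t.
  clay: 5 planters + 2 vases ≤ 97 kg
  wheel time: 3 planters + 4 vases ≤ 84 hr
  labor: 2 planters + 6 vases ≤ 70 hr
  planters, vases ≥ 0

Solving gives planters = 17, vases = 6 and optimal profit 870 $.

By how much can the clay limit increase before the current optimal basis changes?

23.4

Binding constraints: clay, labor. The basis is B = [[5,2],[2,6]] with det 26.
Per unit increase in clay, x* moves by d = (0.2308, -0.0769).
The basis stays optimal until wheel time becomes binding; allowable increase = 23.4 kg.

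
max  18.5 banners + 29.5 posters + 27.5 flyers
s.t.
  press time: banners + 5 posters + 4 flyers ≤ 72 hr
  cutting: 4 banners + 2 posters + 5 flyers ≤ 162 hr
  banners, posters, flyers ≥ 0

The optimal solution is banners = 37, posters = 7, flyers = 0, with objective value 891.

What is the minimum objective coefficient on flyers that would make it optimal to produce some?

35.5

Check each constraint at x*: press time 72/72 (tight); cutting 162/162 (tight).
The binding rows give the dual system: 1·y_press time + 4·y_cutting = 18.5 and 5·y_press time + 2·y_cutting = 29.5.
This yields shadow prices y_press time = 4.5, y_cutting = 3.5.
flyers enters the basis when its profit ≥ yᵀa₃ = 4.5·4 + 3.5·5 = 35.5.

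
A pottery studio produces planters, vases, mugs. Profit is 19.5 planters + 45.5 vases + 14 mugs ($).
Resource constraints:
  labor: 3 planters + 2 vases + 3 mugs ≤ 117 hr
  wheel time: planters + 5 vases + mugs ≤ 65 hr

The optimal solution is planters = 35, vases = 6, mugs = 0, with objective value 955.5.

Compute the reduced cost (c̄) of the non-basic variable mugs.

Check each constraint at x*: labor 117/117 (tight); wheel time 65/65 (tight).
Dual feasibility on the basic columns requires 3·y_labor + 1·y_wheel time = 19.5, 2·y_labor + 5·y_wheel time = 45.5.
→ y_labor = 4 and y_wheel time = 7.5.
Reduced cost of mugs: c₃ − yᵀa₃ = 14 − (4·3 + 7.5·1) = 14 − 19.5 = -5.5.

-5.5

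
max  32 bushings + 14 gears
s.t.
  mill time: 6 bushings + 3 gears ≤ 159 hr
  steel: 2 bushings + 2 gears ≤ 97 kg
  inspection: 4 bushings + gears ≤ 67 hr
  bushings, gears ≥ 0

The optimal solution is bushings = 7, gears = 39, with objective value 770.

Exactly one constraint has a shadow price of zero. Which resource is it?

steel

mill time: 159/159 (binding)
steel: 92/97 (slack 5)
inspection: 67/67 (binding)
By complementary slackness, a constraint with positive slack has shadow price 0 → steel.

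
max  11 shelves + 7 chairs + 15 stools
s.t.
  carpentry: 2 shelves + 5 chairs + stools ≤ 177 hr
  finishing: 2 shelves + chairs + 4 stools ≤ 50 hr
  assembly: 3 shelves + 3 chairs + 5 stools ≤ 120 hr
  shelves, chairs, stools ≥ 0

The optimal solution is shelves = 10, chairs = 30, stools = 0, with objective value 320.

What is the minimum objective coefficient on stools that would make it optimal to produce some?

21

Binding: finishing and assembly. Non-binding: carpentry (7 unused).
Slack constraints have shadow price 0 (complementary slackness).
From A_Bᵀ y = c: 2·y_finishing + 3·y_assembly = 11; 1·y_finishing + 3·y_assembly = 7.
Solving: y_finishing = 4, y_assembly = 1.
stools enters the basis when its profit ≥ yᵀa₃ = 4·4 + 1·5 = 21.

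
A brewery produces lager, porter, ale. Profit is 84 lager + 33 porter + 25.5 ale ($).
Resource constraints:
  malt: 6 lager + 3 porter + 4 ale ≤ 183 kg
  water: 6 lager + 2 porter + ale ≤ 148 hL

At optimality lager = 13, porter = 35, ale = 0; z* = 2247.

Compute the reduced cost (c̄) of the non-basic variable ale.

Both malt and water are binding at x*.
The binding rows give the dual system: 6·y_malt + 6·y_water = 84 and 3·y_malt + 2·y_water = 33.
Solving: y_malt = 5, y_water = 9.
Reduced cost of ale: c₃ − yᵀa₃ = 25.5 − (5·4 + 9·1) = 25.5 − 29 = -3.5.

-3.5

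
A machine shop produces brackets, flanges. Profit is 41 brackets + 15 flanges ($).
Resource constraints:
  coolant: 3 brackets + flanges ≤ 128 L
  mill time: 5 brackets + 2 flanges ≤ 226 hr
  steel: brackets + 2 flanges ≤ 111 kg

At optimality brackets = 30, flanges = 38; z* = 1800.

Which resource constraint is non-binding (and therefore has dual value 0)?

coolant: 128/128 (binding)
mill time: 226/226 (binding)
steel: 106/111 (slack 5)
By complementary slackness, a constraint with positive slack has shadow price 0 → steel.

steel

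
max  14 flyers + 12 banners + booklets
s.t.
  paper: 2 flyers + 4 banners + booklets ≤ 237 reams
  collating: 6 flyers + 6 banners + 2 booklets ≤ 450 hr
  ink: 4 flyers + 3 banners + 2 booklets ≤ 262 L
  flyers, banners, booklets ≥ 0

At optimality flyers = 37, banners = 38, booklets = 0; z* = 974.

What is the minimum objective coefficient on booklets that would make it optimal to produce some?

Check each constraint at x*: paper 226/237 (slack 11); collating 450/450 (tight); ink 262/262 (tight).
Slack constraints have shadow price 0 (complementary slackness).
The binding rows give the dual system: 6·y_collating + 4·y_ink = 14 and 6·y_collating + 3·y_ink = 12.
Solving: y_collating = 1, y_ink = 2.
booklets enters the basis when its profit ≥ yᵀa₃ = 1·2 + 2·2 = 6.

6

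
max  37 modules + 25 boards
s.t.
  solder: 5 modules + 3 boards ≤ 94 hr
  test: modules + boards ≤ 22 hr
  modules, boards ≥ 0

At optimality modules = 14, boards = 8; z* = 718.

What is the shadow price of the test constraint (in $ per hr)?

Both solder and test are binding at x*.
The binding rows give the dual system: 5·y_solder + 1·y_test = 37 and 3·y_solder + 1·y_test = 25.
This yields shadow prices y_solder = 6, y_test = 7.
Shadow price of test = 7.

7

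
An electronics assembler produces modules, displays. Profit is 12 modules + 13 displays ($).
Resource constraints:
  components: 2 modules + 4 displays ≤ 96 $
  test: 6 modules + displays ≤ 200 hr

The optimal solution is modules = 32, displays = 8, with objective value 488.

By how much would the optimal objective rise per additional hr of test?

1

Both components and test are binding at x*.
Dual feasibility on the basic columns requires 2·y_components + 6·y_test = 12, 4·y_components + 1·y_test = 13.
→ y_components = 3 and y_test = 1.
Shadow price of test = 1.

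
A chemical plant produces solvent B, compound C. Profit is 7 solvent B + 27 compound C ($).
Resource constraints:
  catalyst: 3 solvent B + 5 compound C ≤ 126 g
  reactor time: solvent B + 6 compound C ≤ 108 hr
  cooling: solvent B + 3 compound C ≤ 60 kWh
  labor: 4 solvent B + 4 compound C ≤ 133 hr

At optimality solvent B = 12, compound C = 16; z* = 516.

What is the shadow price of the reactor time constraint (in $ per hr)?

Binding: reactor time and cooling. Non-binding: catalyst (10 unused), labor (21 unused).
By complementary slackness, y = 0 for the non-binding constraints.
The binding rows give the dual system: 1·y_reactor time + 1·y_cooling = 7 and 6·y_reactor time + 3·y_cooling = 27.
This yields shadow prices y_reactor time = 2, y_cooling = 5.
Shadow price of reactor time = 2.

2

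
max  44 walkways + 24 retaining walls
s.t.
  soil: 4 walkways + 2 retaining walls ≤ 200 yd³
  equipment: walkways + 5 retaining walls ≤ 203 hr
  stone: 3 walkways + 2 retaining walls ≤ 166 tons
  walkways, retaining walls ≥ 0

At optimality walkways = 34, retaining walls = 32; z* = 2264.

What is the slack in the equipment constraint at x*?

equipment used = 1·34 + 5·32 = 194; slack = 203 − 194 = 9.

9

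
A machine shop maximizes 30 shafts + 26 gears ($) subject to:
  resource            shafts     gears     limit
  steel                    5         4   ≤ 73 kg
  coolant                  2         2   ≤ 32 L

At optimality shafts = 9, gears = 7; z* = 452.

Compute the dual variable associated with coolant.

Check each constraint at x*: steel 73/73 (tight); coolant 32/32 (tight).
The binding rows give the dual system: 5·y_steel + 2·y_coolant = 30 and 4·y_steel + 2·y_coolant = 26.
→ y_steel = 4 and y_coolant = 5.
Shadow price of coolant = 5.

5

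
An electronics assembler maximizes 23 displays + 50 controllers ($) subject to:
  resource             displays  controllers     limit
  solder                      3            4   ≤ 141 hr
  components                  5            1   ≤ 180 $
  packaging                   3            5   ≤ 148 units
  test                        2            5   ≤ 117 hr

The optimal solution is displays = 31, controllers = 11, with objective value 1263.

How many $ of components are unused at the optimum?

components used = 5·31 + 1·11 = 166; slack = 180 − 166 = 14.

14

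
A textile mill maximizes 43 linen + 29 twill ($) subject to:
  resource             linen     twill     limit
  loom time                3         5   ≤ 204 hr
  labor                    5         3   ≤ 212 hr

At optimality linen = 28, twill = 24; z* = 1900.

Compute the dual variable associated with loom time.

1

At the optimum: loom time uses 204 of 204 (binding); labor uses 212 of 212 (binding).
From A_Bᵀ y = c: 3·y_loom time + 5·y_labor = 43; 5·y_loom time + 3·y_labor = 29.
Solving: y_loom time = 1, y_labor = 8.
Shadow price of loom time = 1.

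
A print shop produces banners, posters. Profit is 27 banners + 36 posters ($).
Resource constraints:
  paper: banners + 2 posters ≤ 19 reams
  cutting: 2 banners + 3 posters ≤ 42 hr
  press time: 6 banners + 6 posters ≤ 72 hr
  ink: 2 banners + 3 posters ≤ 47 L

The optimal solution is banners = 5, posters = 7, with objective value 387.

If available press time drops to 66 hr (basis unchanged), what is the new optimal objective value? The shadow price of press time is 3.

369

Δb = -6, so new z* = 387 + (3)·(-6) = 387 − 18 = 369.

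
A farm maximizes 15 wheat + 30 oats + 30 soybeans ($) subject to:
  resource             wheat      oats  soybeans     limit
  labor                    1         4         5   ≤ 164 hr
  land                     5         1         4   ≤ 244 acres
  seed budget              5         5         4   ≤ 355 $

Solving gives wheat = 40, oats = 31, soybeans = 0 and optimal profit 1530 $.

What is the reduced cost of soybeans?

Binding: labor and seed budget. Non-binding: land (13 unused).
By complementary slackness, y = 0 for the non-binding constraint.
Dual feasibility on the basic columns requires 1·y_labor + 5·y_seed budget = 15, 4·y_labor + 5·y_seed budget = 30.
Solving: y_labor = 5, y_seed budget = 2.
Reduced cost of soybeans: c₃ − yᵀa₃ = 30 − (5·5 + 2·4) = 30 − 33 = -3.

-3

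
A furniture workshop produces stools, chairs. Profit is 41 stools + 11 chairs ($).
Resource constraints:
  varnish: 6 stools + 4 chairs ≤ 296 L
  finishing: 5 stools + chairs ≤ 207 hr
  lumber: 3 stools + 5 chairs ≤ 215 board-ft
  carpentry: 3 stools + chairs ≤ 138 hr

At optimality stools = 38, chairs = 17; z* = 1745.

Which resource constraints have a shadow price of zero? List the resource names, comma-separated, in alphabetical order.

carpentry, lumber

varnish: 296/296 (binding)
finishing: 207/207 (binding)
lumber: 199/215 (slack 16)
carpentry: 131/138 (slack 7)
By complementary slackness, a constraint with positive slack has shadow price 0 → carpentry, lumber.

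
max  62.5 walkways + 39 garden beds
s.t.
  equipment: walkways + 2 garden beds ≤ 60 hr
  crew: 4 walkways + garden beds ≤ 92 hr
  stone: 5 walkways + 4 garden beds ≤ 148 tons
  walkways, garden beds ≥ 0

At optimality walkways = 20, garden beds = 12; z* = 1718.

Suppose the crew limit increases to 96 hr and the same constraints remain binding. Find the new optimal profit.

Check each constraint at x*: equipment 44/60 (slack 16); crew 92/92 (tight); stone 148/148 (tight).
Since equipment is not tight, its dual is 0.
From A_Bᵀ y = c: 4·y_crew + 5·y_stone = 62.5; 1·y_crew + 4·y_stone = 39.
→ y_crew = 5 and y_stone = 8.5.
Δz = y_crew·Δb = 5 × (4) = 20, so new z* = 1718 + 20 = 1738.

1738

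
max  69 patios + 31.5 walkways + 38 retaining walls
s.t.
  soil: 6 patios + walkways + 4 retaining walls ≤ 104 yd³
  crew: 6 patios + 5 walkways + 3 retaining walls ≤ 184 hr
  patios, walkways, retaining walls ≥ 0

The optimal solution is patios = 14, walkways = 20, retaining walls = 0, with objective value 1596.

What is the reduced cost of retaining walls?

Both soil and crew are binding at x*.
The binding rows give the dual system: 6·y_soil + 6·y_crew = 69 and 1·y_soil + 5·y_crew = 31.5.
→ y_soil = 6.5 and y_crew = 5.
Reduced cost of retaining walls: c₃ − yᵀa₃ = 38 − (6.5·4 + 5·3) = 38 − 41 = -3.

-3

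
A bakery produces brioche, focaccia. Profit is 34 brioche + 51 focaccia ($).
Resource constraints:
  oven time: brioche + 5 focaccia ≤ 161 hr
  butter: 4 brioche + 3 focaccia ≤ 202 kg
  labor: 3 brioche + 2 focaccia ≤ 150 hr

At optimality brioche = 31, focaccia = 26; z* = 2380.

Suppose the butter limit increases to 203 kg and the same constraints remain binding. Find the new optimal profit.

Check each constraint at x*: oven time 161/161 (tight); butter 202/202 (tight); labor 145/150 (slack 5).
By complementary slackness, y = 0 for the non-binding constraint.
Dual feasibility on the basic columns requires 1·y_oven time + 4·y_butter = 34, 5·y_oven time + 3·y_butter = 51.
→ y_oven time = 6 and y_butter = 7.
Δz = y_butter·Δb = 7 × (1) = 7, so new z* = 2380 + 7 = 2387.

2387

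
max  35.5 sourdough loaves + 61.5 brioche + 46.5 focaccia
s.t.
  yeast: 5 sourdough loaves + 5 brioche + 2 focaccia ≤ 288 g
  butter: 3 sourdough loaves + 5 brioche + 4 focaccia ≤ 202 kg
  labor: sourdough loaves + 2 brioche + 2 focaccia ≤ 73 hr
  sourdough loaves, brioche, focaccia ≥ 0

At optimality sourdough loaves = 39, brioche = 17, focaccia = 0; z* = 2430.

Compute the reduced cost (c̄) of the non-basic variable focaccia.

-5.5

Binding: butter and labor. Non-binding: yeast (8 unused).
By complementary slackness, y = 0 for the non-binding constraint.
The binding rows give the dual system: 3·y_butter + 1·y_labor = 35.5 and 5·y_butter + 2·y_labor = 61.5.
Solving: y_butter = 9.5, y_labor = 7.
Reduced cost of focaccia: c₃ − yᵀa₃ = 46.5 − (9.5·4 + 7·2) = 46.5 − 52 = -5.5.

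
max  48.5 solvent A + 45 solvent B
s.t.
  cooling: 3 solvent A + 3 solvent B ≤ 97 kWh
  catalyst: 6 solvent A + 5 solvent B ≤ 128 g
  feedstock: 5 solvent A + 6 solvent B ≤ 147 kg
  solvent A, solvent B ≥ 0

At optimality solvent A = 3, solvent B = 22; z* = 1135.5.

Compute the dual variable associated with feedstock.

Check each constraint at x*: cooling 75/97 (slack 22); catalyst 128/128 (tight); feedstock 147/147 (tight).
Slack constraints have shadow price 0 (complementary slackness).
The binding rows give the dual system: 6·y_catalyst + 5·y_feedstock = 48.5 and 5·y_catalyst + 6·y_feedstock = 45.
→ y_catalyst = 6 and y_feedstock = 2.5.
Shadow price of feedstock = 2.5.

2.5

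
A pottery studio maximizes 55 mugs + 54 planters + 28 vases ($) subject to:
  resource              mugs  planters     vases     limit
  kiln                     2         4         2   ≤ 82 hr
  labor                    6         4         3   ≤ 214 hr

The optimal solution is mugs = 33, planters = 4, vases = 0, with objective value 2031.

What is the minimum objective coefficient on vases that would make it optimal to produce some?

34

Both kiln and labor are binding at x*.
Dual feasibility on the basic columns requires 2·y_kiln + 6·y_labor = 55, 4·y_kiln + 4·y_labor = 54.
→ y_kiln = 6.5 and y_labor = 7.
vases enters the basis when its profit ≥ yᵀa₃ = 6.5·2 + 7·3 = 34.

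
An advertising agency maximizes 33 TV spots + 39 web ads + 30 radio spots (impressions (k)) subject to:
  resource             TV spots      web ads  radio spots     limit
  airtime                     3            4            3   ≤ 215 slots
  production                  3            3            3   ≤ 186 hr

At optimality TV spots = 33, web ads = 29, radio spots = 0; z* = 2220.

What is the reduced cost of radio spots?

Both airtime and production are binding at x*.
Dual feasibility on the basic columns requires 3·y_airtime + 3·y_production = 33, 4·y_airtime + 3·y_production = 39.
Solving: y_airtime = 6, y_production = 5.
Reduced cost of radio spots: c₃ − yᵀa₃ = 30 − (6·3 + 5·3) = 30 − 33 = -3.

-3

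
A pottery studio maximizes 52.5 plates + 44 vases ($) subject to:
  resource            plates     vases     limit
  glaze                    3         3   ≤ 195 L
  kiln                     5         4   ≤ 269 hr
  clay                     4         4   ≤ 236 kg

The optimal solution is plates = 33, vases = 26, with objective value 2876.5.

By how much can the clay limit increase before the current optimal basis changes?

Binding constraints: kiln, clay. The basis is B = [[5,4],[4,4]] with det 4.
Per unit increase in clay, x* moves by d = (-1, 1.25).
The basis stays optimal until glaze becomes binding; allowable increase = 24 kg.

24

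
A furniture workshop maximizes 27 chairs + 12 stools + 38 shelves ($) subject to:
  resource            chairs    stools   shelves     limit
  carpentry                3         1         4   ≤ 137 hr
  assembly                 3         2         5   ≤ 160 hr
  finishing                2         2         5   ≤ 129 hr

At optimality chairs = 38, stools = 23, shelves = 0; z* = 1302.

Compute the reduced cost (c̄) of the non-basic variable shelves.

Binding: carpentry and assembly. Non-binding: finishing (7 unused).
Since finishing is not tight, its dual is 0.
Dual feasibility on the basic columns requires 3·y_carpentry + 3·y_assembly = 27, 1·y_carpentry + 2·y_assembly = 12.
→ y_carpentry = 6 and y_assembly = 3.
Reduced cost of shelves: c₃ − yᵀa₃ = 38 − (6·4 + 3·5) = 38 − 39 = -1.

-1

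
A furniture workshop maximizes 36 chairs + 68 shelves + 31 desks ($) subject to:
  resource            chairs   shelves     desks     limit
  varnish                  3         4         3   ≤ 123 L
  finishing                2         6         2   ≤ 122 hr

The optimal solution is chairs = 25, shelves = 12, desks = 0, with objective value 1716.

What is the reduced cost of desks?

Both varnish and finishing are binding at x*.
The binding rows give the dual system: 3·y_varnish + 2·y_finishing = 36 and 4·y_varnish + 6·y_finishing = 68.
Solving: y_varnish = 8, y_finishing = 6.
Reduced cost of desks: c₃ − yᵀa₃ = 31 − (8·3 + 6·2) = 31 − 36 = -5.

-5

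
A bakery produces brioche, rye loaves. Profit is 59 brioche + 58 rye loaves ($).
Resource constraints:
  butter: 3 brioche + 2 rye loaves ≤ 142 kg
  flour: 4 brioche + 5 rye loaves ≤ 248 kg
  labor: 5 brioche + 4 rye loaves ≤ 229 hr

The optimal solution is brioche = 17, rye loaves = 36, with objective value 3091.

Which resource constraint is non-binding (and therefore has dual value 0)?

butter

butter: 123/142 (slack 19)
flour: 248/248 (binding)
labor: 229/229 (binding)
By complementary slackness, a constraint with positive slack has shadow price 0 → butter.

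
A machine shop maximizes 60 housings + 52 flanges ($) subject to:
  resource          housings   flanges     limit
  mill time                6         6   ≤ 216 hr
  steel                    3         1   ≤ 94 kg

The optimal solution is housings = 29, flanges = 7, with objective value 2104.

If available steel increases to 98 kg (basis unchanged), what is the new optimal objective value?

At the optimum: mill time uses 216 of 216 (binding); steel uses 94 of 94 (binding).
From A_Bᵀ y = c: 6·y_mill time + 3·y_steel = 60; 6·y_mill time + 1·y_steel = 52.
This yields shadow prices y_mill time = 8, y_steel = 4.
Δz = y_steel·Δb = 4 × (4) = 16, so new z* = 2104 + 16 = 2120.

2120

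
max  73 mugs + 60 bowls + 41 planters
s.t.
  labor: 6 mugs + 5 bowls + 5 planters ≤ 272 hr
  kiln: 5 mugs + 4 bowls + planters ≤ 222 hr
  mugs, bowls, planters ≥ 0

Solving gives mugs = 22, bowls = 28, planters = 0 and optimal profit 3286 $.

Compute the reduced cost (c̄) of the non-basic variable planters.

-4

Both labor and kiln are binding at x*.
From A_Bᵀ y = c: 6·y_labor + 5·y_kiln = 73; 5·y_labor + 4·y_kiln = 60.
This yields shadow prices y_labor = 8, y_kiln = 5.
Reduced cost of planters: c₃ − yᵀa₃ = 41 − (8·5 + 5·1) = 41 − 45 = -4.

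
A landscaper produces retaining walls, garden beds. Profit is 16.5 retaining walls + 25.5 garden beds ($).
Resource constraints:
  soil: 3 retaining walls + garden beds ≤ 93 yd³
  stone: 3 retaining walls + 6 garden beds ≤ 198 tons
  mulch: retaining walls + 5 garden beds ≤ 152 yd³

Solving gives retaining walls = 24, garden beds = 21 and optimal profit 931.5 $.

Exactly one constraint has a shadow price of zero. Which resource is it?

soil: 93/93 (binding)
stone: 198/198 (binding)
mulch: 129/152 (slack 23)
By complementary slackness, a constraint with positive slack has shadow price 0 → mulch.

mulch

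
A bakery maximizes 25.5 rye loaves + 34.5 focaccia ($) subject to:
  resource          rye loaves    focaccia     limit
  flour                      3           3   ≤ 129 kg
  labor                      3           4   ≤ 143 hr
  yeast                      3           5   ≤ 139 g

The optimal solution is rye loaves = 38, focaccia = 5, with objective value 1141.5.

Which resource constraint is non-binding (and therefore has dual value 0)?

labor

flour: 129/129 (binding)
labor: 134/143 (slack 9)
yeast: 139/139 (binding)
By complementary slackness, a constraint with positive slack has shadow price 0 → labor.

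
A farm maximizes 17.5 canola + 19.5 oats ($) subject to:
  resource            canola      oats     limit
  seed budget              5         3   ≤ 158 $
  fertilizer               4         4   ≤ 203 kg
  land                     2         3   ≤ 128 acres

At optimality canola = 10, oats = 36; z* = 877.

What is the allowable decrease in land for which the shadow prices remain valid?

64.8

Binding constraints: seed budget, land. The basis is B = [[5,3],[2,3]] with det 9.
Per unit decrease in land, x* moves by d = (0.3333, -0.5556).
The basis stays optimal until oats reaches 0; allowable decrease = 64.8 acres.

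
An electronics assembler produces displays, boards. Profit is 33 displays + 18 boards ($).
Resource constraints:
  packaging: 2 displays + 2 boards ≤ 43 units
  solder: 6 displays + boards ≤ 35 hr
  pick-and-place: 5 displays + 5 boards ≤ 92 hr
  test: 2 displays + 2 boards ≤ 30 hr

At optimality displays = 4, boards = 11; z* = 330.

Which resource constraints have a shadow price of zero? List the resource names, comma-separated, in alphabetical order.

packaging: 30/43 (slack 13)
solder: 35/35 (binding)
pick-and-place: 75/92 (slack 17)
test: 30/30 (binding)
By complementary slackness, a constraint with positive slack has shadow price 0 → packaging, pick-and-place.

packaging, pick-and-place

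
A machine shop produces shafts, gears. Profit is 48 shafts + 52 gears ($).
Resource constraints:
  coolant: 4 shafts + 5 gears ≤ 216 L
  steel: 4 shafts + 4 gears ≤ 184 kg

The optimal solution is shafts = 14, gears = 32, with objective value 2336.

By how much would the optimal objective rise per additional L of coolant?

4

Check each constraint at x*: coolant 216/216 (tight); steel 184/184 (tight).
Dual feasibility on the basic columns requires 4·y_coolant + 4·y_steel = 48, 5·y_coolant + 4·y_steel = 52.
→ y_coolant = 4 and y_steel = 8.
Shadow price of coolant = 4.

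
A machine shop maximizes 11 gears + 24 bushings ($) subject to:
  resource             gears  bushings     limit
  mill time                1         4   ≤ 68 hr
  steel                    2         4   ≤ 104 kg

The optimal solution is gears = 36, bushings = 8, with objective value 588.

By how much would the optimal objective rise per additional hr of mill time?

1

Check each constraint at x*: mill time 68/68 (tight); steel 104/104 (tight).
From A_Bᵀ y = c: 1·y_mill time + 2·y_steel = 11; 4·y_mill time + 4·y_steel = 24.
This yields shadow prices y_mill time = 1, y_steel = 5.
Shadow price of mill time = 1.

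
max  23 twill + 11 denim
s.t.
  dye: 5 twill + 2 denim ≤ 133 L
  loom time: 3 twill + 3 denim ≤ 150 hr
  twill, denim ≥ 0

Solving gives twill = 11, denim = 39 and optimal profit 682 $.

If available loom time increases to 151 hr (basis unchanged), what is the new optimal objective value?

683

Both dye and loom time are binding at x*.
The binding rows give the dual system: 5·y_dye + 3·y_loom time = 23 and 2·y_dye + 3·y_loom time = 11.
→ y_dye = 4 and y_loom time = 1.
Δz = y_loom time·Δb = 1 × (1) = 1, so new z* = 682 + 1 = 683.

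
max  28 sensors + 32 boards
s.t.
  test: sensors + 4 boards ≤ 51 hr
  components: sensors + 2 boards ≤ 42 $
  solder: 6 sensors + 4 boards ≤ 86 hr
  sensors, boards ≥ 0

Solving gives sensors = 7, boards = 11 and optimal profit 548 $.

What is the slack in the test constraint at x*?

0

test used = 1·7 + 4·11 = 51; slack = 51 − 51 = 0.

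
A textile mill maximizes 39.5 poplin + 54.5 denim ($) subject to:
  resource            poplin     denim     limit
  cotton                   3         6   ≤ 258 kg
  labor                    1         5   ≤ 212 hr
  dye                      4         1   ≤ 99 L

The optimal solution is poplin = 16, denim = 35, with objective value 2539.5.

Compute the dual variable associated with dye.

3.5

Check each constraint at x*: cotton 258/258 (tight); labor 191/212 (slack 21); dye 99/99 (tight).
Slack constraints have shadow price 0 (complementary slackness).
From A_Bᵀ y = c: 3·y_cotton + 4·y_dye = 39.5; 6·y_cotton + 1·y_dye = 54.5.
Solving: y_cotton = 8.5, y_dye = 3.5.
Shadow price of dye = 3.5.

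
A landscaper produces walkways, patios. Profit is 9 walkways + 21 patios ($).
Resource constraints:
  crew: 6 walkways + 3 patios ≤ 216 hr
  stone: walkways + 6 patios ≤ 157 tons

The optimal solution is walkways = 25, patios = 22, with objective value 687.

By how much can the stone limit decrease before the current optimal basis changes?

Binding constraints: crew, stone. The basis is B = [[6,3],[1,6]] with det 33.
Per unit decrease in stone, x* moves by d = (0.0909, -0.1818).
The basis stays optimal until patios reaches 0; allowable decrease = 121 tons.

121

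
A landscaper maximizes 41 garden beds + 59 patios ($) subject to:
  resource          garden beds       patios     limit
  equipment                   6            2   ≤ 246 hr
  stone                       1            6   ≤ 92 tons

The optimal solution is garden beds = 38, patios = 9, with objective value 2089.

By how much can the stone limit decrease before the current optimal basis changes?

Binding constraints: equipment, stone. The basis is B = [[6,2],[1,6]] with det 34.
Per unit decrease in stone, x* moves by d = (0.0588, -0.1765).
The basis stays optimal until patios reaches 0; allowable decrease = 51 tons.

51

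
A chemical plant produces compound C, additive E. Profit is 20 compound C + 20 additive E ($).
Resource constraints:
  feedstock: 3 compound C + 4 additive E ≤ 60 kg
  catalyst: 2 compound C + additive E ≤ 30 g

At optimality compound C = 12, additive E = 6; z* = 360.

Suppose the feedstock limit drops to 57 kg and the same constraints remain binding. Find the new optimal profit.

348

At the optimum: feedstock uses 60 of 60 (binding); catalyst uses 30 of 30 (binding).
The binding rows give the dual system: 3·y_feedstock + 2·y_catalyst = 20 and 4·y_feedstock + 1·y_catalyst = 20.
This yields shadow prices y_feedstock = 4, y_catalyst = 4.
Δz = y_feedstock·Δb = 4 × (-3) = -12, so new z* = 360 − 12 = 348.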